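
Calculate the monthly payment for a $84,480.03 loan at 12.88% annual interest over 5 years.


Loan payment formula: PMT = PV × r / (1 − (1 + r)^(−n))
Monthly rate r = 0.1288/12 ≈ 0.01073333, n = 60 months
Denominator: 1 − (1 + 0.1288/12)^(−60) = 0.4730072
PMT = $84,480.03 × (0.1288/12) / 0.4730072
PMT = $1,916.99 per month

PMT = PV × r / (1-(1+r)^(-n)) = $1,916.99/month


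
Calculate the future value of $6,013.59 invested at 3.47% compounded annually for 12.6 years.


Compound interest formula: A = P(1 + r/n)^(nt)
A = $6,013.59 × (1 + 0.0347/1)^(1 × 12.6)
Growth factor: (1 + 0.0347/1)^12.6 = 1.536958
A = $6,013.59 × 1.536958
A = $9,242.64

A = P(1 + r/n)^(nt) = $9,242.64


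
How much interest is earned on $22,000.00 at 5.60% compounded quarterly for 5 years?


Compound interest earned = final amount − principal.
A = P(1 + r/n)^(nt) = $22,000.00 × (1 + 0.056/4)^(4 × 5) = $29,052.38
Interest = A − P = $29,052.38 − $22,000.00 = $7,052.38

Interest = A - P = $7,052.38


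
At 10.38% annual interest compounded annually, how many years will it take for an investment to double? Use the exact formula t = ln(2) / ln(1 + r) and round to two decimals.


Doubling condition: (1 + r)^t = 2
Take ln of both sides: t × ln(1 + r) = ln(2)
t = ln(2) / ln(1 + r)
t = 0.693147 / 0.098759
t = 7.02

t = ln(2) / ln(1 + r) = 7.02 years


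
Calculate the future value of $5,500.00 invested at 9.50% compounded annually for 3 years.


Compound interest formula: A = P(1 + r/n)^(nt)
A = $5,500.00 × (1 + 0.095/1)^(1 × 3)
Growth factor: (1 + 0.095/1)^3 = 1.312932
A = $5,500.00 × 1.312932
A = $7,221.13

A = P(1 + r/n)^(nt) = $7,221.13


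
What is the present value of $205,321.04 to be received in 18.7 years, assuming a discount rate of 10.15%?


Present value formula: PV = FV / (1 + r)^t
PV = $205,321.04 / (1 + 0.1015)^18.7
PV = $205,321.04 / 6.0969155
PV = $33,676.22

PV = FV / (1 + r)^t = $33,676.22


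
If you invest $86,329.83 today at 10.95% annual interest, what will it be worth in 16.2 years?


Future value formula: FV = PV × (1 + r)^t
FV = $86,329.83 × (1 + 0.1095)^16.2
FV = $86,329.83 × 5.38347086
FV = $464,754.12

FV = PV × (1 + r)^t = $464,754.12


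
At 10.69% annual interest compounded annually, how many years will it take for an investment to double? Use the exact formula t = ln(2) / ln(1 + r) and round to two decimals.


Doubling condition: (1 + r)^t = 2
Take ln of both sides: t × ln(1 + r) = ln(2)
t = ln(2) / ln(1 + r)
t = 0.693147 / 0.101563
t = 6.82

t = ln(2) / ln(1 + r) = 6.82 years


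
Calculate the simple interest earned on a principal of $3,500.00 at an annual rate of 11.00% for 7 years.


Simple interest formula: I = P × r × t
I = $3,500.00 × 0.11 × 7
I = $2,695.00

I = P × r × t = $2,695.00


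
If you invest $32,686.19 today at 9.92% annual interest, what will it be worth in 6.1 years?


Future value formula: FV = PV × (1 + r)^t
FV = $32,686.19 × (1 + 0.0992)^6.1
FV = $32,686.19 × 1.7806066
FV = $58,201.25

FV = PV × (1 + r)^t = $58,201.25


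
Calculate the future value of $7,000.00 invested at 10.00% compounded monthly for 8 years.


Compound interest formula: A = P(1 + r/n)^(nt)
A = $7,000.00 × (1 + 0.1/12)^(12 × 8)
Growth factor: (1 + 0.1/12)^96 = 2.218176
A = $7,000.00 × 2.218176
A = $15,527.23

A = P(1 + r/n)^(nt) = $15,527.23


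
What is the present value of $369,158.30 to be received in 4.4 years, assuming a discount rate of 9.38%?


Present value formula: PV = FV / (1 + r)^t
PV = $369,158.30 / (1 + 0.0938)^4.4
PV = $369,158.30 / 1.48363423
PV = $248,820.29

PV = FV / (1 + r)^t = $248,820.29


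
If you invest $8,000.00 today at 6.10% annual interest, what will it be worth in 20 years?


Future value formula: FV = PV × (1 + r)^t
FV = $8,000.00 × (1 + 0.061)^20
FV = $8,000.00 × 3.268193
FV = $26,145.54

FV = PV × (1 + r)^t = $26,145.54


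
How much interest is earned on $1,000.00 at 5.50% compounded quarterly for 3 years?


Compound interest earned = final amount − principal.
A = P(1 + r/n)^(nt) = $1,000.00 × (1 + 0.055/4)^(4 × 3) = $1,178.07
Interest = A − P = $1,178.07 − $1,000.00 = $178.07

Interest = A - P = $178.07


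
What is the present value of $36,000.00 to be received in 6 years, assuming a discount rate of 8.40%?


Present value formula: PV = FV / (1 + r)^t
PV = $36,000.00 / (1 + 0.084)^6
PV = $36,000.00 / 1.6224663
PV = $22,188.44

PV = FV / (1 + r)^t = $22,188.44


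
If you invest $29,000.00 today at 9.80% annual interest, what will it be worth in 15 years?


Future value formula: FV = PV × (1 + r)^t
FV = $29,000.00 × (1 + 0.098)^15
FV = $29,000.00 × 4.0647618
FV = $117,878.09

FV = PV × (1 + r)^t = $117,878.09


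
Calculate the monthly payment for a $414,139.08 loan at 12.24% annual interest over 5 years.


Loan payment formula: PMT = PV × r / (1 − (1 + r)^(−n))
Monthly rate r = 0.1224/12 = 0.0102, n = 60 months
Denominator: 1 − (1 + 0.1224/12)^(−60) = 0.456051
PMT = $414,139.08 × (0.1224/12) / 0.456051
PMT = $9,262.60 per month

PMT = PV × r / (1-(1+r)^(-n)) = $9,262.60/month


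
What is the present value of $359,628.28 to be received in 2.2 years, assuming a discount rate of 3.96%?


Present value formula: PV = FV / (1 + r)^t
PV = $359,628.28 / (1 + 0.0396)^2.2
PV = $359,628.28 / 1.0891954
PV = $330,177.93

PV = FV / (1 + r)^t = $330,177.93


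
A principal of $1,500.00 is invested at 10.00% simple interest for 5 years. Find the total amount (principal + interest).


Total amount formula: A = P(1 + rt) = P + P·r·t
Interest: I = P × r × t = $1,500.00 × 0.1 × 5 = $750.00
A = P + I = $1,500.00 + $750.00 = $2,250.00

A = P + I = P(1 + rt) = $2,250.00


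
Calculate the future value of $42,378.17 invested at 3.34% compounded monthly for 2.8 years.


Compound interest formula: A = P(1 + r/n)^(nt)
A = $42,378.17 × (1 + 0.0334/12)^(12 × 2.8)
Growth factor: (1 + 0.0334/12)^33.6 = 1.097890
A = $42,378.17 × 1.097890
A = $46,526.57

A = P(1 + r/n)^(nt) = $46,526.57


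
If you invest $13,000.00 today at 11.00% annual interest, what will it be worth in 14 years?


Future value formula: FV = PV × (1 + r)^t
FV = $13,000.00 × (1 + 0.11)^14
FV = $13,000.00 × 4.310441
FV = $56,035.73

FV = PV × (1 + r)^t = $56,035.73


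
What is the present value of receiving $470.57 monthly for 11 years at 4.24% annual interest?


Present value of an ordinary annuity: PV = PMT × (1 − (1 + r)^(−n)) / r
Monthly rate r = 0.0424/12 ≈ 0.00353333, n = 132
PV = $470.57 × (1 − (1 + 0.0424/12)^(−132)) / (0.0424/12)
PV = $470.57 × 105.347499
PV = $49,573.37

PV = PMT × (1-(1+r)^(-n))/r = $49,573.37


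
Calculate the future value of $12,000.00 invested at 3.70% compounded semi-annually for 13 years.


Compound interest formula: A = P(1 + r/n)^(nt)
A = $12,000.00 × (1 + 0.037/2)^(2 × 13)
Growth factor: (1 + 0.037/2)^26 = 1.610597
A = $12,000.00 × 1.610597
A = $19,327.16

A = P(1 + r/n)^(nt) = $19,327.16


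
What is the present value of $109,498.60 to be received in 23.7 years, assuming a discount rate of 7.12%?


Present value formula: PV = FV / (1 + r)^t
PV = $109,498.60 / (1 + 0.0712)^23.7
PV = $109,498.60 / 5.104255
PV = $21,452.42

PV = FV / (1 + r)^t = $21,452.42


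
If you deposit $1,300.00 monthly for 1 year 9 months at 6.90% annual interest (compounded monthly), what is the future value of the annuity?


Future value of an ordinary annuity: FV = PMT × ((1 + r)^n − 1) / r
Monthly rate r = 0.069/12 = 0.00575, n = 21
FV = $1,300.00 × ((1 + 0.069/12)^21 − 1) / (0.069/12)
FV = $1,300.00 × 22.252634
FV = $28,928.42

FV = PMT × ((1+r)^n - 1)/r = $28,928.42


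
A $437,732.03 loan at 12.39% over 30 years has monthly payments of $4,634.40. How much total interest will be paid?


Total paid over the life of the loan = PMT × n.
Total paid = $4,634.40 × 360 = $1,668,384.00
Total interest = total paid − principal = $1,668,384.00 − $437,732.03 = $1,230,651.97

Total interest = (PMT × n) - PV = $1,230,651.97


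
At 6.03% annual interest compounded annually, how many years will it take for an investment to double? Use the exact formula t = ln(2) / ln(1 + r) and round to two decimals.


Doubling condition: (1 + r)^t = 2
Take ln of both sides: t × ln(1 + r) = ln(2)
t = ln(2) / ln(1 + r)
t = 0.693147 / 0.058552
t = 11.84

t = ln(2) / ln(1 + r) = 11.84 years


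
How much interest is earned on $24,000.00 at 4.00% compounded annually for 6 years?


Compound interest earned = final amount − principal.
A = P(1 + r/n)^(nt) = $24,000.00 × (1 + 0.04/1)^(1 × 6) = $30,367.66
Interest = A − P = $30,367.66 − $24,000.00 = $6,367.66

Interest = A - P = $6,367.66


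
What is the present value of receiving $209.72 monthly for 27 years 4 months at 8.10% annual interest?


Present value of an ordinary annuity: PV = PMT × (1 − (1 + r)^(−n)) / r
Monthly rate r = 0.081/12 = 0.00675, n = 328
PV = $209.72 × (1 − (1 + 0.081/12)^(−328)) / (0.081/12)
PV = $209.72 × 131.840217
PV = $27,649.53

PV = PMT × (1-(1+r)^(-n))/r = $27,649.53


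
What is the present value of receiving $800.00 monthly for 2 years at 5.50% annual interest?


Present value of an ordinary annuity: PV = PMT × (1 − (1 + r)^(−n)) / r
Monthly rate r = 0.055/12 ≈ 0.00458333, n = 24
PV = $800.00 × (1 − (1 + 0.055/12)^(−24)) / (0.055/12)
PV = $800.00 × 22.677971
PV = $18,142.38

PV = PMT × (1-(1+r)^(-n))/r = $18,142.38


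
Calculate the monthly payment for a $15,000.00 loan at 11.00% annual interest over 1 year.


Loan payment formula: PMT = PV × r / (1 − (1 + r)^(−n))
Monthly rate r = 0.11/12 ≈ 0.00916667, n = 12 months
Denominator: 1 − (1 + 0.11/12)^(−12) = 0.103717
PMT = $15,000.00 × (0.11/12) / 0.103717
PMT = $1,325.72 per month

PMT = PV × r / (1-(1+r)^(-n)) = $1,325.72/month


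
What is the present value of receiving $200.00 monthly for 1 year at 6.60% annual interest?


Present value of an ordinary annuity: PV = PMT × (1 − (1 + r)^(−n)) / r
Monthly rate r = 0.066/12 = 0.0055, n = 12
PV = $200.00 × (1 − (1 + 0.066/12)^(−12)) / (0.066/12)
PV = $200.00 × 11.581788
PV = $2,316.36

PV = PMT × (1-(1+r)^(-n))/r = $2,316.36


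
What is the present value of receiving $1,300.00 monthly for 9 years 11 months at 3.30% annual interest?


Present value of an ordinary annuity: PV = PMT × (1 − (1 + r)^(−n)) / r
Monthly rate r = 0.033/12 = 0.00275, n = 119
PV = $1,300.00 × (1 − (1 + 0.033/12)^(−119)) / (0.033/12)
PV = $1,300.00 × 101.371870
PV = $131,783.43

PV = PMT × (1-(1+r)^(-n))/r = $131,783.43


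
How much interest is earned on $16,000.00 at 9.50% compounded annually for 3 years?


Compound interest earned = final amount − principal.
A = P(1 + r/n)^(nt) = $16,000.00 × (1 + 0.095/1)^(1 × 3) = $21,006.92
Interest = A − P = $21,006.92 − $16,000.00 = $5,006.92

Interest = A - P = $5,006.92


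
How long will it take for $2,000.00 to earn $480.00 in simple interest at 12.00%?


Rearrange the simple interest formula for t:
I = P × r × t  ⇒  t = I / (P × r)
t = $480.00 / ($2,000.00 × 0.12)
t = 2

t = I/(P×r) = 2 years


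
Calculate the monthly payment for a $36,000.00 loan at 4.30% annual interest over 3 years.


Loan payment formula: PMT = PV × r / (1 − (1 + r)^(−n))
Monthly rate r = 0.043/12 ≈ 0.00358333, n = 36 months
Denominator: 1 − (1 + 0.043/12)^(−36) = 0.1208233
PMT = $36,000.00 × (0.043/12) / 0.1208233
PMT = $1,067.67 per month

PMT = PV × r / (1-(1+r)^(-n)) = $1,067.67/month


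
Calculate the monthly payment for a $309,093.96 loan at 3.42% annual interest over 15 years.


Loan payment formula: PMT = PV × r / (1 − (1 + r)^(−n))
Monthly rate r = 0.0342/12 = 0.00285, n = 180 months
Denominator: 1 − (1 + 0.0342/12)^(−180) = 0.400866
PMT = $309,093.96 × (0.0342/12) / 0.400866
PMT = $2,197.54 per month

PMT = PV × r / (1-(1+r)^(-n)) = $2,197.54/month


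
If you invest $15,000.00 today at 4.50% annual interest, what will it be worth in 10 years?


Future value formula: FV = PV × (1 + r)^t
FV = $15,000.00 × (1 + 0.045)^10
FV = $15,000.00 × 1.5529694
FV = $23,294.54

FV = PV × (1 + r)^t = $23,294.54


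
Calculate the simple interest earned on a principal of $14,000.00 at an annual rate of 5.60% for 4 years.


Simple interest formula: I = P × r × t
I = $14,000.00 × 0.056 × 4
I = $3,136.00

I = P × r × t = $3,136.00


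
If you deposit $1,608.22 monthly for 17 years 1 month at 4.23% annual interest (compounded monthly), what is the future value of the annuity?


Future value of an ordinary annuity: FV = PMT × ((1 + r)^n − 1) / r
Monthly rate r = 0.0423/12 = 0.003525, n = 205
FV = $1,608.22 × ((1 + 0.0423/12)^205 − 1) / (0.0423/12)
FV = $1,608.22 × 299.919868
FV = $482,337.13

FV = PMT × ((1+r)^n - 1)/r = $482,337.13


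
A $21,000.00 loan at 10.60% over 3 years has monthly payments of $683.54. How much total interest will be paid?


Total paid over the life of the loan = PMT × n.
Total paid = $683.54 × 36 = $24,607.44
Total interest = total paid − principal = $24,607.44 − $21,000.00 = $3,607.44

Total interest = (PMT × n) - PV = $3,607.44


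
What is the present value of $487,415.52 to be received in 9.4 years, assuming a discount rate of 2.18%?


Present value formula: PV = FV / (1 + r)^t
PV = $487,415.52 / (1 + 0.0218)^9.4
PV = $487,415.52 / 1.22472743
PV = $397,978.77

PV = FV / (1 + r)^t = $397,978.77


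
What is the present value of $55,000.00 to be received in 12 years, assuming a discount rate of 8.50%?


Present value formula: PV = FV / (1 + r)^t
PV = $55,000.00 / (1 + 0.085)^12
PV = $55,000.00 / 2.661686
PV = $20,663.59

PV = FV / (1 + r)^t = $20,663.59


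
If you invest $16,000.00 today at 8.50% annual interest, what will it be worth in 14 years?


Future value formula: FV = PV × (1 + r)^t
FV = $16,000.00 × (1 + 0.085)^14
FV = $16,000.00 × 3.133404
FV = $50,134.46

FV = PV × (1 + r)^t = $50,134.46


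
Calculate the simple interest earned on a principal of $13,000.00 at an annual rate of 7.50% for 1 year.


Simple interest formula: I = P × r × t
I = $13,000.00 × 0.075 × 1
I = $975.00

I = P × r × t = $975.00


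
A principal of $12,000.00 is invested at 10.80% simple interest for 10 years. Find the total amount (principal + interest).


Total amount formula: A = P(1 + rt) = P + P·r·t
Interest: I = P × r × t = $12,000.00 × 0.108 × 10 = $12,960.00
A = P + I = $12,000.00 + $12,960.00 = $24,960.00

A = P + I = P(1 + rt) = $24,960.00


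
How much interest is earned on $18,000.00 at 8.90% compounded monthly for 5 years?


Compound interest earned = final amount − principal.
A = P(1 + r/n)^(nt) = $18,000.00 × (1 + 0.089/12)^(12 × 5) = $28,042.74
Interest = A − P = $28,042.74 − $18,000.00 = $10,042.74

Interest = A - P = $10,042.74


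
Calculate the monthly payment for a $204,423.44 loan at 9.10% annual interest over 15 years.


Loan payment formula: PMT = PV × r / (1 − (1 + r)^(−n))
Monthly rate r = 0.091/12 ≈ 0.00758333, n = 180 months
Denominator: 1 − (1 + 0.091/12)^(−180) = 0.743301
PMT = $204,423.44 × (0.091/12) / 0.743301
PMT = $2,085.58 per month

PMT = PV × r / (1-(1+r)^(-n)) = $2,085.58/month


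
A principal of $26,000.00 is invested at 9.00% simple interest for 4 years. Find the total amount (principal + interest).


Total amount formula: A = P(1 + rt) = P + P·r·t
Interest: I = P × r × t = $26,000.00 × 0.09 × 4 = $9,360.00
A = P + I = $26,000.00 + $9,360.00 = $35,360.00

A = P + I = P(1 + rt) = $35,360.00


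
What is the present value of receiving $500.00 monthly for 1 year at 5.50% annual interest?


Present value of an ordinary annuity: PV = PMT × (1 − (1 + r)^(−n)) / r
Monthly rate r = 0.055/12 ≈ 0.00458333, n = 12
PV = $500.00 × (1 − (1 + 0.055/12)^(−12)) / (0.055/12)
PV = $500.00 × 11.650017
PV = $5,825.01

PV = PMT × (1-(1+r)^(-n))/r = $5,825.01


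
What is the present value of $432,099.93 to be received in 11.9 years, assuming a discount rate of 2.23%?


Present value formula: PV = FV / (1 + r)^t
PV = $432,099.93 / (1 + 0.0223)^11.9
PV = $432,099.93 / 1.30011717
PV = $332,354.61

PV = FV / (1 + r)^t = $332,354.61


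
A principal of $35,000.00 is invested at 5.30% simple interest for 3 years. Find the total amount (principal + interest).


Total amount formula: A = P(1 + rt) = P + P·r·t
Interest: I = P × r × t = $35,000.00 × 0.053 × 3 = $5,565.00
A = P + I = $35,000.00 + $5,565.00 = $40,565.00

A = P + I = P(1 + rt) = $40,565.00


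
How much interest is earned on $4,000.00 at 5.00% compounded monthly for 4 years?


Compound interest earned = final amount − principal.
A = P(1 + r/n)^(nt) = $4,000.00 × (1 + 0.05/12)^(12 × 4) = $4,883.58
Interest = A − P = $4,883.58 − $4,000.00 = $883.58

Interest = A - P = $883.58


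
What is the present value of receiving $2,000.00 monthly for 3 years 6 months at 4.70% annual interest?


Present value of an ordinary annuity: PV = PMT × (1 − (1 + r)^(−n)) / r
Monthly rate r = 0.047/12 ≈ 0.00391667, n = 42
PV = $2,000.00 × (1 − (1 + 0.047/12)^(−42)) / (0.047/12)
PV = $2,000.00 × 38.657778
PV = $77,315.56

PV = PMT × (1-(1+r)^(-n))/r = $77,315.56


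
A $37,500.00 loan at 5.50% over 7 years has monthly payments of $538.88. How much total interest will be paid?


Total paid over the life of the loan = PMT × n.
Total paid = $538.88 × 84 = $45,265.92
Total interest = total paid − principal = $45,265.92 − $37,500.00 = $7,765.92

Total interest = (PMT × n) - PV = $7,765.92


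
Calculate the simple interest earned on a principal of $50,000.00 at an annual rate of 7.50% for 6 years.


Simple interest formula: I = P × r × t
I = $50,000.00 × 0.075 × 6
I = $22,500.00

I = P × r × t = $22,500.00


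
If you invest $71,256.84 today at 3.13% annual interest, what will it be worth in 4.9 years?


Future value formula: FV = PV × (1 + r)^t
FV = $71,256.84 × (1 + 0.0313)^4.9
FV = $71,256.84 × 1.1630184
FV = $82,873.02

FV = PV × (1 + r)^t = $82,873.02


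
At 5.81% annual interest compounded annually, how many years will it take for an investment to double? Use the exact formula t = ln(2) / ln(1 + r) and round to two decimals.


Doubling condition: (1 + r)^t = 2
Take ln of both sides: t × ln(1 + r) = ln(2)
t = ln(2) / ln(1 + r)
t = 0.693147 / 0.056475
t = 12.27

t = ln(2) / ln(1 + r) = 12.27 years


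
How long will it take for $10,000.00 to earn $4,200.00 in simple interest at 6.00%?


Rearrange the simple interest formula for t:
I = P × r × t  ⇒  t = I / (P × r)
t = $4,200.00 / ($10,000.00 × 0.06)
t = 7

t = I/(P×r) = 7 years


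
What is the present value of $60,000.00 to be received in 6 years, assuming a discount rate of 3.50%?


Present value formula: PV = FV / (1 + r)^t
PV = $60,000.00 / (1 + 0.035)^6
PV = $60,000.00 / 1.2292553
PV = $48,810.04

PV = FV / (1 + r)^t = $48,810.04


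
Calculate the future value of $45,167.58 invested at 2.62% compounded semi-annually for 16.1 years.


Compound interest formula: A = P(1 + r/n)^(nt)
A = $45,167.58 × (1 + 0.0262/2)^(2 × 16.1)
Growth factor: (1 + 0.0262/2)^32.2 = 1.5205635
A = $45,167.58 × 1.5205635
A = $68,680.17

A = P(1 + r/n)^(nt) = $68,680.17


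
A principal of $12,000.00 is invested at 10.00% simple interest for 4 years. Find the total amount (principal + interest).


Total amount formula: A = P(1 + rt) = P + P·r·t
Interest: I = P × r × t = $12,000.00 × 0.1 × 4 = $4,800.00
A = P + I = $12,000.00 + $4,800.00 = $16,800.00

A = P + I = P(1 + rt) = $16,800.00


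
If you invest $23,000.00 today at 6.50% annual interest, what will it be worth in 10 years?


Future value formula: FV = PV × (1 + r)^t
FV = $23,000.00 × (1 + 0.065)^10
FV = $23,000.00 × 1.8771375
FV = $43,174.16

FV = PV × (1 + r)^t = $43,174.16


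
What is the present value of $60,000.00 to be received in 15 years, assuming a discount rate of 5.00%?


Present value formula: PV = FV / (1 + r)^t
PV = $60,000.00 / (1 + 0.05)^15
PV = $60,000.00 / 2.078928
PV = $28,861.03

PV = FV / (1 + r)^t = $28,861.03


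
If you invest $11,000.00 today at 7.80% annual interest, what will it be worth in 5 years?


Future value formula: FV = PV × (1 + r)^t
FV = $11,000.00 × (1 + 0.078)^5
FV = $11,000.00 × 1.4557735
FV = $16,013.51

FV = PV × (1 + r)^t = $16,013.51


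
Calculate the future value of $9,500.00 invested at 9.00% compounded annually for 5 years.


Compound interest formula: A = P(1 + r/n)^(nt)
A = $9,500.00 × (1 + 0.09/1)^(1 × 5)
Growth factor: (1 + 0.09/1)^5 = 1.538624
A = $9,500.00 × 1.538624
A = $14,616.93

A = P(1 + r/n)^(nt) = $14,616.93


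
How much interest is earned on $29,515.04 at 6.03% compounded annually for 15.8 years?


Compound interest earned = final amount − principal.
A = P(1 + r/n)^(nt) = $29,515.04 × (1 + 0.0603/1)^(1 × 15.8) = $74,441.96
Interest = A − P = $74,441.96 − $29,515.04 = $44,926.92

Interest = A - P = $44,926.92


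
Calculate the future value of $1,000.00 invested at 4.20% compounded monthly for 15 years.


Compound interest formula: A = P(1 + r/n)^(nt)
A = $1,000.00 × (1 + 0.042/12)^(12 × 15)
Growth factor: (1 + 0.042/12)^180 = 1.875546
A = $1,000.00 × 1.875546
A = $1,875.55

A = P(1 + r/n)^(nt) = $1,875.55


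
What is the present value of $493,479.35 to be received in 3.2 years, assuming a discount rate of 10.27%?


Present value formula: PV = FV / (1 + r)^t
PV = $493,479.35 / (1 + 0.1027)^3.2
PV = $493,479.35 / 1.3672993
PV = $360,915.38

PV = FV / (1 + r)^t = $360,915.38


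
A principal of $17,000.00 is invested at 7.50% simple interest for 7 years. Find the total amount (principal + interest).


Total amount formula: A = P(1 + rt) = P + P·r·t
Interest: I = P × r × t = $17,000.00 × 0.075 × 7 = $8,925.00
A = P + I = $17,000.00 + $8,925.00 = $25,925.00

A = P + I = P(1 + rt) = $25,925.00


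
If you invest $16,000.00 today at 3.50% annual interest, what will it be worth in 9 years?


Future value formula: FV = PV × (1 + r)^t
FV = $16,000.00 × (1 + 0.035)^9
FV = $16,000.00 × 1.3628974
FV = $21,806.36

FV = PV × (1 + r)^t = $21,806.36


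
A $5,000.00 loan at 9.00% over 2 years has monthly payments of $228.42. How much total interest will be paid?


Total paid over the life of the loan = PMT × n.
Total paid = $228.42 × 24 = $5,482.08
Total interest = total paid − principal = $5,482.08 − $5,000.00 = $482.08

Total interest = (PMT × n) - PV = $482.08


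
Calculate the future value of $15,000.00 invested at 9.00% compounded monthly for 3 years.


Compound interest formula: A = P(1 + r/n)^(nt)
A = $15,000.00 × (1 + 0.09/12)^(12 × 3)
Growth factor: (1 + 0.09/12)^36 = 1.3086454
A = $15,000.00 × 1.3086454
A = $19,629.68

A = P(1 + r/n)^(nt) = $19,629.68


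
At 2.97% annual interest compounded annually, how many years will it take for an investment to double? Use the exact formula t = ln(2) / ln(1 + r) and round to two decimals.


Doubling condition: (1 + r)^t = 2
Take ln of both sides: t × ln(1 + r) = ln(2)
t = ln(2) / ln(1 + r)
t = 0.693147 / 0.029267
t = 23.68

t = ln(2) / ln(1 + r) = 23.68 years


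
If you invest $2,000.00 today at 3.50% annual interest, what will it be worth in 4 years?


Future value formula: FV = PV × (1 + r)^t
FV = $2,000.00 × (1 + 0.035)^4
FV = $2,000.00 × 1.147523
FV = $2,295.05

FV = PV × (1 + r)^t = $2,295.05


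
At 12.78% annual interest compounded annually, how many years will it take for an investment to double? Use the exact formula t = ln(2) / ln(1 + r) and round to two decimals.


Doubling condition: (1 + r)^t = 2
Take ln of both sides: t × ln(1 + r) = ln(2)
t = ln(2) / ln(1 + r)
t = 0.693147 / 0.120269
t = 5.76

t = ln(2) / ln(1 + r) = 5.76 years


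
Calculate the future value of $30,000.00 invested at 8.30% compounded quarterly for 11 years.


Compound interest formula: A = P(1 + r/n)^(nt)
A = $30,000.00 × (1 + 0.083/4)^(4 × 11)
Growth factor: (1 + 0.083/4)^44 = 2.46861349
A = $30,000.00 × 2.46861349
A = $74,058.40

A = P(1 + r/n)^(nt) = $74,058.40


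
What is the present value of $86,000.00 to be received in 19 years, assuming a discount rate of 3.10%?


Present value formula: PV = FV / (1 + r)^t
PV = $86,000.00 / (1 + 0.031)^19
PV = $86,000.00 / 1.7861365
PV = $48,148.62

PV = FV / (1 + r)^t = $48,148.62


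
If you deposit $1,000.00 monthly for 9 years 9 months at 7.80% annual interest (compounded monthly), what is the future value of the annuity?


Future value of an ordinary annuity: FV = PMT × ((1 + r)^n − 1) / r
Monthly rate r = 0.078/12 = 0.0065, n = 117
FV = $1,000.00 × ((1 + 0.078/12)^117 − 1) / (0.078/12)
FV = $1,000.00 × 174.474960
FV = $174,474.96

FV = PMT × ((1+r)^n - 1)/r = $174,474.96


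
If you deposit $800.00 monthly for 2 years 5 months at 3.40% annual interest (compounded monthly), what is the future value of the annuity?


Future value of an ordinary annuity: FV = PMT × ((1 + r)^n − 1) / r
Monthly rate r = 0.034/12 ≈ 0.00283333, n = 29
FV = $800.00 × ((1 + 0.034/12)^29 − 1) / (0.034/12)
FV = $800.00 × 30.180215
FV = $24,144.17

FV = PMT × ((1+r)^n - 1)/r = $24,144.17


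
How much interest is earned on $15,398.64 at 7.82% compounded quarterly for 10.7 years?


Compound interest earned = final amount − principal.
A = P(1 + r/n)^(nt) = $15,398.64 × (1 + 0.0782/4)^(4 × 10.7) = $35,266.91
Interest = A − P = $35,266.91 − $15,398.64 = $19,868.27

Interest = A - P = $19,868.27


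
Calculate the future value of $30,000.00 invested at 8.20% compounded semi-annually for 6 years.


Compound interest formula: A = P(1 + r/n)^(nt)
A = $30,000.00 × (1 + 0.082/2)^(2 × 6)
Growth factor: (1 + 0.082/2)^12 = 1.6196037
A = $30,000.00 × 1.6196037
A = $48,588.11

A = P(1 + r/n)^(nt) = $48,588.11


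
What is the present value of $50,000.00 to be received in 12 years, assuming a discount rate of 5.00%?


Present value formula: PV = FV / (1 + r)^t
PV = $50,000.00 / (1 + 0.05)^12
PV = $50,000.00 / 1.7958563
PV = $27,841.87

PV = FV / (1 + r)^t = $27,841.87


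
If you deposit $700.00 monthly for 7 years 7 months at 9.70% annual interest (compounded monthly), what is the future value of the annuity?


Future value of an ordinary annuity: FV = PMT × ((1 + r)^n − 1) / r
Monthly rate r = 0.097/12 ≈ 0.00808333, n = 91
FV = $700.00 × ((1 + 0.097/12)^91 − 1) / (0.097/12)
FV = $700.00 × 133.674743
FV = $93,572.32

FV = PMT × ((1+r)^n - 1)/r = $93,572.32


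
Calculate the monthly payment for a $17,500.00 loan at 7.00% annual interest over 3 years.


Loan payment formula: PMT = PV × r / (1 − (1 + r)^(−n))
Monthly rate r = 0.07/12 ≈ 0.00583333, n = 36 months
Denominator: 1 − (1 + 0.07/12)^(−36) = 0.188921
PMT = $17,500.00 × (0.07/12) / 0.188921
PMT = $540.35 per month

PMT = PV × r / (1-(1+r)^(-n)) = $540.35/month


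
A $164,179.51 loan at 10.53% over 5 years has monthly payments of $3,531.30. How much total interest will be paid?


Total paid over the life of the loan = PMT × n.
Total paid = $3,531.30 × 60 = $211,878.00
Total interest = total paid − principal = $211,878.00 − $164,179.51 = $47,698.49

Total interest = (PMT × n) - PV = $47,698.49


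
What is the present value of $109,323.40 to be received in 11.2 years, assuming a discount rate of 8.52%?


Present value formula: PV = FV / (1 + r)^t
PV = $109,323.40 / (1 + 0.0852)^11.2
PV = $109,323.40 / 2.498674
PV = $43,752.57

PV = FV / (1 + r)^t = $43,752.57


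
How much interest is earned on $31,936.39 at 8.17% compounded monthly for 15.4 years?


Compound interest earned = final amount − principal.
A = P(1 + r/n)^(nt) = $31,936.39 × (1 + 0.0817/12)^(12 × 15.4) = $111,906.35
Interest = A − P = $111,906.35 − $31,936.39 = $79,969.96

Interest = A - P = $79,969.96


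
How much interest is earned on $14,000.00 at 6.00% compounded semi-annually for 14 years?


Compound interest earned = final amount − principal.
A = P(1 + r/n)^(nt) = $14,000.00 × (1 + 0.06/2)^(2 × 14) = $32,030.99
Interest = A − P = $32,030.99 − $14,000.00 = $18,030.99

Interest = A - P = $18,030.99


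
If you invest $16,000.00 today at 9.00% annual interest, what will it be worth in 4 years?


Future value formula: FV = PV × (1 + r)^t
FV = $16,000.00 × (1 + 0.09)^4
FV = $16,000.00 × 1.411582
FV = $22,585.31

FV = PV × (1 + r)^t = $22,585.31


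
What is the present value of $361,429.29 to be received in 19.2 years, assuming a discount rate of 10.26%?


Present value formula: PV = FV / (1 + r)^t
PV = $361,429.29 / (1 + 0.1026)^19.2
PV = $361,429.29 / 6.5226695
PV = $55,411.25

PV = FV / (1 + r)^t = $55,411.25


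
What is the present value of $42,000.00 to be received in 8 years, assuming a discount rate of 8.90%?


Present value formula: PV = FV / (1 + r)^t
PV = $42,000.00 / (1 + 0.089)^8
PV = $42,000.00 / 1.977985
PV = $21,233.73

PV = FV / (1 + r)^t = $21,233.73


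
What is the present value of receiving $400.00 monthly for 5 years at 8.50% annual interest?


Present value of an ordinary annuity: PV = PMT × (1 − (1 + r)^(−n)) / r
Monthly rate r = 0.085/12 ≈ 0.00708333, n = 60
PV = $400.00 × (1 − (1 + 0.085/12)^(−60)) / (0.085/12)
PV = $400.00 × 48.741183
PV = $19,496.47

PV = PMT × (1-(1+r)^(-n))/r = $19,496.47


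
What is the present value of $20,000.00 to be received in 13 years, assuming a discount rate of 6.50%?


Present value formula: PV = FV / (1 + r)^t
PV = $20,000.00 / (1 + 0.065)^13
PV = $20,000.00 / 2.267487
PV = $8,820.34

PV = FV / (1 + r)^t = $8,820.34


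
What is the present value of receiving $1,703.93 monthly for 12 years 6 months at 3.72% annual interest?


Present value of an ordinary annuity: PV = PMT × (1 − (1 + r)^(−n)) / r
Monthly rate r = 0.0372/12 = 0.0031, n = 150
PV = $1,703.93 × (1 − (1 + 0.0372/12)^(−150)) / (0.0372/12)
PV = $1,703.93 × 119.810625
PV = $204,148.92

PV = PMT × (1-(1+r)^(-n))/r = $204,148.92


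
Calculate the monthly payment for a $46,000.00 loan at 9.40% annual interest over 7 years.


Loan payment formula: PMT = PV × r / (1 − (1 + r)^(−n))
Monthly rate r = 0.094/12 ≈ 0.00783333, n = 84 months
Denominator: 1 − (1 + 0.094/12)^(−84) = 0.480784
PMT = $46,000.00 × (0.094/12) / 0.480784
PMT = $749.47 per month

PMT = PV × r / (1-(1+r)^(-n)) = $749.47/month


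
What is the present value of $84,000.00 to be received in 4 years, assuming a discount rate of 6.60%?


Present value formula: PV = FV / (1 + r)^t
PV = $84,000.00 / (1 + 0.066)^4
PV = $84,000.00 / 1.291305
PV = $65,050.47

PV = FV / (1 + r)^t = $65,050.47


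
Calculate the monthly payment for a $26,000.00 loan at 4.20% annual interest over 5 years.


Loan payment formula: PMT = PV × r / (1 − (1 + r)^(−n))
Monthly rate r = 0.042/12 = 0.0035, n = 60 months
Denominator: 1 − (1 + 0.042/12)^(−60) = 0.189119
PMT = $26,000.00 × (0.042/12) / 0.189119
PMT = $481.18 per month

PMT = PV × r / (1-(1+r)^(-n)) = $481.18/month


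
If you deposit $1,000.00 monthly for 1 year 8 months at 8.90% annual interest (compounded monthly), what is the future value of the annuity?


Future value of an ordinary annuity: FV = PMT × ((1 + r)^n − 1) / r
Monthly rate r = 0.089/12 ≈ 0.00741667, n = 20
FV = $1,000.00 × ((1 + 0.089/12)^20 − 1) / (0.089/12)
FV = $1,000.00 × 21.473899
FV = $21,473.90

FV = PMT × ((1+r)^n - 1)/r = $21,473.90


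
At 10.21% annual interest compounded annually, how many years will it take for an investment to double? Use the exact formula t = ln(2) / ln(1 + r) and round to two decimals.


Doubling condition: (1 + r)^t = 2
Take ln of both sides: t × ln(1 + r) = ln(2)
t = ln(2) / ln(1 + r)
t = 0.693147 / 0.097217
t = 7.13

t = ln(2) / ln(1 + r) = 7.13 years


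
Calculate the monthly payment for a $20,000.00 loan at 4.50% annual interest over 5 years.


Loan payment formula: PMT = PV × r / (1 − (1 + r)^(−n))
Monthly rate r = 0.045/12 = 0.00375, n = 60 months
Denominator: 1 − (1 + 0.045/12)^(−60) = 0.201148
PMT = $20,000.00 × (0.045/12) / 0.201148
PMT = $372.86 per month

PMT = PV × r / (1-(1+r)^(-n)) = $372.86/month


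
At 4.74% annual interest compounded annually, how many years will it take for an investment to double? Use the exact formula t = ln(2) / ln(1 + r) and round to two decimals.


Doubling condition: (1 + r)^t = 2
Take ln of both sides: t × ln(1 + r) = ln(2)
t = ln(2) / ln(1 + r)
t = 0.693147 / 0.046311
t = 14.97

t = ln(2) / ln(1 + r) = 14.97 years


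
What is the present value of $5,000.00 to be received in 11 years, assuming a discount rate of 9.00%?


Present value formula: PV = FV / (1 + r)^t
PV = $5,000.00 / (1 + 0.09)^11
PV = $5,000.00 / 2.580426
PV = $1,937.66

PV = FV / (1 + r)^t = $1,937.66


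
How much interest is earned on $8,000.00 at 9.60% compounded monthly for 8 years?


Compound interest earned = final amount − principal.
A = P(1 + r/n)^(nt) = $8,000.00 × (1 + 0.096/12)^(12 × 8) = $17,191.00
Interest = A − P = $17,191.00 − $8,000.00 = $9,191.00

Interest = A - P = $9,191.00


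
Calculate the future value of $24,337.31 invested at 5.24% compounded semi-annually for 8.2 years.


Compound interest formula: A = P(1 + r/n)^(nt)
A = $24,337.31 × (1 + 0.0524/2)^(2 × 8.2)
Growth factor: (1 + 0.0524/2)^16.4 = 1.5282872
A = $24,337.31 × 1.5282872
A = $37,194.40

A = P(1 + r/n)^(nt) = $37,194.40


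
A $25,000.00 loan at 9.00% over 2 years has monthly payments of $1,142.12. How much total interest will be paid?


Total paid over the life of the loan = PMT × n.
Total paid = $1,142.12 × 24 = $27,410.88
Total interest = total paid − principal = $27,410.88 − $25,000.00 = $2,410.88

Total interest = (PMT × n) - PV = $2,410.88


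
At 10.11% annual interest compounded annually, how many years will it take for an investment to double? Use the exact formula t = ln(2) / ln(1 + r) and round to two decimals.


Doubling condition: (1 + r)^t = 2
Take ln of both sides: t × ln(1 + r) = ln(2)
t = ln(2) / ln(1 + r)
t = 0.693147 / 0.096310
t = 7.20

t = ln(2) / ln(1 + r) = 7.20 years


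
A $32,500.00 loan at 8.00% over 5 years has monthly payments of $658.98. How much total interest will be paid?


Total paid over the life of the loan = PMT × n.
Total paid = $658.98 × 60 = $39,538.80
Total interest = total paid − principal = $39,538.80 − $32,500.00 = $7,038.80

Total interest = (PMT × n) - PV = $7,038.80


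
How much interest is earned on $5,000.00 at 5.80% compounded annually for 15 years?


Compound interest earned = final amount − principal.
A = P(1 + r/n)^(nt) = $5,000.00 × (1 + 0.058/1)^(1 × 15) = $11,648.10
Interest = A − P = $11,648.10 − $5,000.00 = $6,648.10

Interest = A - P = $6,648.10


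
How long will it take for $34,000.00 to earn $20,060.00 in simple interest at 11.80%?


Rearrange the simple interest formula for t:
I = P × r × t  ⇒  t = I / (P × r)
t = $20,060.00 / ($34,000.00 × 0.118)
t = 5

t = I/(P×r) = 5 years


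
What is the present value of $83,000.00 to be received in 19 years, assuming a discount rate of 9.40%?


Present value formula: PV = FV / (1 + r)^t
PV = $83,000.00 / (1 + 0.094)^19
PV = $83,000.00 / 5.512253
PV = $15,057.36

PV = FV / (1 + r)^t = $15,057.36


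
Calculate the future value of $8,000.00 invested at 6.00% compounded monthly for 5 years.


Compound interest formula: A = P(1 + r/n)^(nt)
A = $8,000.00 × (1 + 0.06/12)^(12 × 5)
Growth factor: (1 + 0.06/12)^60 = 1.348850
A = $8,000.00 × 1.348850
A = $10,790.80

A = P(1 + r/n)^(nt) = $10,790.80


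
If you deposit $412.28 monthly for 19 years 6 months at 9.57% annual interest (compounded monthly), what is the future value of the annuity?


Future value of an ordinary annuity: FV = PMT × ((1 + r)^n − 1) / r
Monthly rate r = 0.0957/12 = 0.007975, n = 234
FV = $412.28 × ((1 + 0.0957/12)^234 − 1) / (0.0957/12)
FV = $412.28 × 679.084594
FV = $279,973.00

FV = PMT × ((1+r)^n - 1)/r = $279,973.00


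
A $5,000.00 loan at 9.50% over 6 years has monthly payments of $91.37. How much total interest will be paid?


Total paid over the life of the loan = PMT × n.
Total paid = $91.37 × 72 = $6,578.64
Total interest = total paid − principal = $6,578.64 − $5,000.00 = $1,578.64

Total interest = (PMT × n) - PV = $1,578.64


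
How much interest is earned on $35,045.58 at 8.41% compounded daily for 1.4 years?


Compound interest earned = final amount − principal.
A = P(1 + r/n)^(nt) = $35,045.58 × (1 + 0.0841/365)^(365 × 1.4) = $39,424.05
Interest = A − P = $39,424.05 − $35,045.58 = $4,378.47

Interest = A - P = $4,378.47


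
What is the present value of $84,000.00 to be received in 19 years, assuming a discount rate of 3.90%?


Present value formula: PV = FV / (1 + r)^t
PV = $84,000.00 / (1 + 0.039)^19
PV = $84,000.00 / 2.068690
PV = $40,605.41

PV = FV / (1 + r)^t = $40,605.41


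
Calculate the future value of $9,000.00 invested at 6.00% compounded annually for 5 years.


Compound interest formula: A = P(1 + r/n)^(nt)
A = $9,000.00 × (1 + 0.06/1)^(1 × 5)
Growth factor: (1 + 0.06/1)^5 = 1.338226
A = $9,000.00 × 1.338226
A = $12,044.03

A = P(1 + r/n)^(nt) = $12,044.03


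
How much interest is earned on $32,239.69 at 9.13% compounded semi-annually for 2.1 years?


Compound interest earned = final amount − principal.
A = P(1 + r/n)^(nt) = $32,239.69 × (1 + 0.0913/2)^(2 × 2.1) = $38,887.81
Interest = A − P = $38,887.81 − $32,239.69 = $6,648.12

Interest = A - P = $6,648.12


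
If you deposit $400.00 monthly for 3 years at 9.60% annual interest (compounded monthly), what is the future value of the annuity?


Future value of an ordinary annuity: FV = PMT × ((1 + r)^n − 1) / r
Monthly rate r = 0.096/12 = 0.008, n = 36
FV = $400.00 × ((1 + 0.096/12)^36 − 1) / (0.096/12)
FV = $400.00 × 41.528730
FV = $16,611.49

FV = PMT × ((1+r)^n - 1)/r = $16,611.49


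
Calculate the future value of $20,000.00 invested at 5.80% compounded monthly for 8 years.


Compound interest formula: A = P(1 + r/n)^(nt)
A = $20,000.00 × (1 + 0.058/12)^(12 × 8)
Growth factor: (1 + 0.058/12)^96 = 1.5886463
A = $20,000.00 × 1.5886463
A = $31,772.93

A = P(1 + r/n)^(nt) = $31,772.93


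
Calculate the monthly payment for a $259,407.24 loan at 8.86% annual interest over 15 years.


Loan payment formula: PMT = PV × r / (1 − (1 + r)^(−n))
Monthly rate r = 0.0886/12 ≈ 0.00738333, n = 180 months
Denominator: 1 − (1 + 0.0886/12)^(−180) = 0.733962
PMT = $259,407.24 × (0.0886/12) / 0.733962
PMT = $2,609.52 per month

PMT = PV × r / (1-(1+r)^(-n)) = $2,609.52/month


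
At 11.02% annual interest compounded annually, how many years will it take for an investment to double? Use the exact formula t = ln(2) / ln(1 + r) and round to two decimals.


Doubling condition: (1 + r)^t = 2
Take ln of both sides: t × ln(1 + r) = ln(2)
t = ln(2) / ln(1 + r)
t = 0.693147 / 0.104540
t = 6.63

t = ln(2) / ln(1 + r) = 6.63 years


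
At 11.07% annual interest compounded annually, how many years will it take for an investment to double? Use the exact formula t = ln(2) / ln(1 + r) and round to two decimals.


Doubling condition: (1 + r)^t = 2
Take ln of both sides: t × ln(1 + r) = ln(2)
t = ln(2) / ln(1 + r)
t = 0.693147 / 0.104990
t = 6.60

t = ln(2) / ln(1 + r) = 6.60 years


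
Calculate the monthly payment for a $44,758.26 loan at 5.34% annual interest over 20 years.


Loan payment formula: PMT = PV × r / (1 − (1 + r)^(−n))
Monthly rate r = 0.0534/12 = 0.00445, n = 240 months
Denominator: 1 − (1 + 0.0534/12)^(−240) = 0.655490
PMT = $44,758.26 × (0.0534/12) / 0.655490
PMT = $303.86 per month

PMT = PV × r / (1-(1+r)^(-n)) = $303.86/month


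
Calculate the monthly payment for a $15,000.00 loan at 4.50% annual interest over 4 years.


Loan payment formula: PMT = PV × r / (1 − (1 + r)^(−n))
Monthly rate r = 0.045/12 = 0.00375, n = 48 months
Denominator: 1 − (1 + 0.045/12)^(−48) = 0.164449
PMT = $15,000.00 × (0.045/12) / 0.164449
PMT = $342.05 per month

PMT = PV × r / (1-(1+r)^(-n)) = $342.05/month
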